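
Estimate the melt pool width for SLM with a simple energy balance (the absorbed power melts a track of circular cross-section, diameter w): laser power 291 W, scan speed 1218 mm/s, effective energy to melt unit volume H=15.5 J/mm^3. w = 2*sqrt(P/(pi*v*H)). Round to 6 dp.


w = 2*sqrt(291/(pi*1218*15.5)) = 0.140092 mm


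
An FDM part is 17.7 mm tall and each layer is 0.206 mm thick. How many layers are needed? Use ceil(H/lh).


Layers = ceil(17.7/0.206) = 86


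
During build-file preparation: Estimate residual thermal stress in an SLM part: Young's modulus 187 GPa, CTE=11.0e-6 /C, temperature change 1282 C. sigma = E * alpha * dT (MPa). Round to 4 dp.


sigma = 187*1000 * 11.0e-6 * 1282 = 2637.074 MPa


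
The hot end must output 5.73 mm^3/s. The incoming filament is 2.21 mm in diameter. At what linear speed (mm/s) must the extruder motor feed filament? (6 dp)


A = pi*(2.21/2)^2 = 3.835963
v = 5.73 / 3.835963 = 1.493758 mm/s


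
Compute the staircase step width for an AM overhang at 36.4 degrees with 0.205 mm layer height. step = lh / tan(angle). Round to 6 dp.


step = 0.205 / tan(36.4) = 0.278055 mm


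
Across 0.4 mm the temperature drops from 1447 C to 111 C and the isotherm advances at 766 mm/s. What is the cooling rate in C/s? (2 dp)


G = (1447-111)/0.4 = 3340.0 C/mm
CR = 3340.0 * 766 = 2558440.0 C/s


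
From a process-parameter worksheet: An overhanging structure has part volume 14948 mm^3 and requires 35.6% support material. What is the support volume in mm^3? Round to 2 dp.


V_support = 14948 * 0.356 = 5321.49 mm^3


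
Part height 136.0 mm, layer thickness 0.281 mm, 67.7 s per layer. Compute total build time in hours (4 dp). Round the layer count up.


Layers = ceil(136.0/0.281) = 484
t = 484 * 67.7 / 3600 = 9.1019 hrs


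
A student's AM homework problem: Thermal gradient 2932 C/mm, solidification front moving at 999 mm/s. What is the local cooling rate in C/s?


CR = 2932 * 999 = 2929068 C/s


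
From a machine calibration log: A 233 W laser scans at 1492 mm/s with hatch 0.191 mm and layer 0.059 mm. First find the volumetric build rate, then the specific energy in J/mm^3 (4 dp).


Build rate = 1492 * 0.191 * 0.059 = 16.813348 mm^3/s
SE = 233 / 16.813348 = 13.858 J/mm^3


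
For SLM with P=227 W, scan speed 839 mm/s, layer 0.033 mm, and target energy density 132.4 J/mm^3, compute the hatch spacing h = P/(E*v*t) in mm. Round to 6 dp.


h = 227 / (132.4*839*0.033) = 0.061924 mm


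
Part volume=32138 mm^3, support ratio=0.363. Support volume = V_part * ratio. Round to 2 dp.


V_support = 32138 * 0.363 = 11666.09 mm^3


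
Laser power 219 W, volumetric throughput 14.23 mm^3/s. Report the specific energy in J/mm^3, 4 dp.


SE = 219 / 14.23 = 15.39 J/mm^3


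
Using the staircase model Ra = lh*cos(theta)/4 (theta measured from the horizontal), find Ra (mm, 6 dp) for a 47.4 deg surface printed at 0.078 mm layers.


Ra = 0.078 * cos(47.4) / 4 = 0.013199 mm


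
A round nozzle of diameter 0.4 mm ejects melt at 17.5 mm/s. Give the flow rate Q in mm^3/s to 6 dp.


A = pi*(0.4/2)^2 = 0.12566371 mm^2
Q = 0.12566371 * 17.5 = 2.199115 mm^3/s


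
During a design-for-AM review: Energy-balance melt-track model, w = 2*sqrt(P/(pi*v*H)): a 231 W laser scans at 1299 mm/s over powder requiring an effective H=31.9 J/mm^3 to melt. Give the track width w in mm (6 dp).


w = 2*sqrt(231/(pi*1299*31.9)) = 0.084248 mm


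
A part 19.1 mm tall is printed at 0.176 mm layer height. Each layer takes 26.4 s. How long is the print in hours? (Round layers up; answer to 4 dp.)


Layers = ceil(19.1/0.176) = 109
t = 109 * 26.4 / 3600 = 0.7993 hrs


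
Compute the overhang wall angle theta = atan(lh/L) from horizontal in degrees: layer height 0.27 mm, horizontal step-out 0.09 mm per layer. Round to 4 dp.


angle = atan(0.27/0.09) = 71.5651 degrees


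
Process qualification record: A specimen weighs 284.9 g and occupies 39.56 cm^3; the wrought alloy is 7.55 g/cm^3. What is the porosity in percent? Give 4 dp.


rho_part = 284.9 / 39.56 = 7.20171891 g/cm^3
Porosity = (1 - 7.20171891/7.55)*100 = 4.613 %


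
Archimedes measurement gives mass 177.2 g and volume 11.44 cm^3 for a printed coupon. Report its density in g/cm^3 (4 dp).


rho = 177.2 / 11.44 = 15.4895 g/cm^3


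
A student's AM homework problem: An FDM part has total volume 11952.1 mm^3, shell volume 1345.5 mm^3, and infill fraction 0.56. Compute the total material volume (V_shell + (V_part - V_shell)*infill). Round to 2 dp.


V_infill = (11952.1 - 1345.5) * 0.56 = 5939.7
V_total = 1345.5 + 5939.7 = 7285.2 mm^3


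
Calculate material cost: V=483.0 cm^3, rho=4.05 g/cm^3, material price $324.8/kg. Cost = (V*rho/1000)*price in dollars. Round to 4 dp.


Mass = 483.0*4.05/1000 = 1.95615 kg
Cost = 1.95615 * 324.8 = 635.3575 $


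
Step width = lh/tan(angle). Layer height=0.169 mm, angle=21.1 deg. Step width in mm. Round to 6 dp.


step = 0.169 / tan(21.1) = 0.437974 mm


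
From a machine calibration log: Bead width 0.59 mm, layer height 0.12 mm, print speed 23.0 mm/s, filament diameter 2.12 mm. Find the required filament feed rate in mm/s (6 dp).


Q = 0.59 * 0.12 * 23.0 = 1.6284 mm^3/s
A_fil = pi*(2.12/2)^2 = 3.52989351 mm^2
v_feed = 1.6284 / 3.52989351 = 0.461317 mm/s


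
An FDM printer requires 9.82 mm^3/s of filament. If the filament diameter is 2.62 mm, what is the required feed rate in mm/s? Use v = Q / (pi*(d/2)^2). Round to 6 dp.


A = pi*(2.62/2)^2 = 5.391287
v = 9.82 / 5.391287 = 1.821457 mm/s


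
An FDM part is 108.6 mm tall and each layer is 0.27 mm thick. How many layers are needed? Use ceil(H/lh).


Layers = ceil(108.6/0.27) = 403


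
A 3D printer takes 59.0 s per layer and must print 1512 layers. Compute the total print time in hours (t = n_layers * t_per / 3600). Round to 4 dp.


t = 1512 * 59.0 / 3600 = 24.78 hrs


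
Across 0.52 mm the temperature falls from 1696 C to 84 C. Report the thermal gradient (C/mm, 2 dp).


G = (1696-84)/0.52 = 3100.0 C/mm


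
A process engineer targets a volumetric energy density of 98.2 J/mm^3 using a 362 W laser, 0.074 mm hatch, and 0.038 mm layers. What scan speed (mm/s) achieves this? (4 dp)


v = 362 / (98.2*0.074*0.038) = 1310.9368 mm/s


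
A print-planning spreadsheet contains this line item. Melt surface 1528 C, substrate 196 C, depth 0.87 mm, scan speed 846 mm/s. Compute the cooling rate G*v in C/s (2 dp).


G = (1528-196)/0.87 = 1531.03448276 C/mm
CR = 1531.03448276 * 846 = 1295255.17 C/s


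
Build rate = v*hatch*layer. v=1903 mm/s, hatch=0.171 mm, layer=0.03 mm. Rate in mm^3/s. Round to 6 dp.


Rate = 1903 * 0.171 * 0.03 = 9.76239 mm^3/s


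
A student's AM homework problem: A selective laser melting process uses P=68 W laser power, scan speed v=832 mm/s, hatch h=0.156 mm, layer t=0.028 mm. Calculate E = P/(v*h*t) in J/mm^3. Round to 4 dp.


E = 68 / (832*0.156*0.028) = 18.7113 J/mm^3


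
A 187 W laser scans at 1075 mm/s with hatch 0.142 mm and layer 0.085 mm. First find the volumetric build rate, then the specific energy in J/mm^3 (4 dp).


Build rate = 1075 * 0.142 * 0.085 = 12.97525 mm^3/s
SE = 187 / 12.97525 = 14.4121 J/mm^3


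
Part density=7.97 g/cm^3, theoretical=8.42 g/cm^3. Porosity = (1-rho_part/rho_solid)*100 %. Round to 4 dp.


Porosity = (1-7.97/8.42)*100 = 5.3444 %


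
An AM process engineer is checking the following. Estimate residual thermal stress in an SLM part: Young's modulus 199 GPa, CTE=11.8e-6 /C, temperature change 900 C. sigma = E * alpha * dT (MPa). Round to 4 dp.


sigma = 199*1000 * 11.8e-6 * 900 = 2113.38 MPa


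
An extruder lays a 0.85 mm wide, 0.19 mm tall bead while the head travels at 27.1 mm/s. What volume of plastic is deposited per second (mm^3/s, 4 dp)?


Rate = 0.85 * 0.19 * 27.1 = 4.3767 mm^3/s


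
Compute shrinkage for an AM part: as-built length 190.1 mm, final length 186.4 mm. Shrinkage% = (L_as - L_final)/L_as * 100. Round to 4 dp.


Shrinkage = ((190.1-186.4)/190.1)*100 = 1.9463 %


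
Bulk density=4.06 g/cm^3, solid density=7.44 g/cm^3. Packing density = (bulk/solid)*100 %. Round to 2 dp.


Packing = (4.06/7.44)*100 = 54.57 %


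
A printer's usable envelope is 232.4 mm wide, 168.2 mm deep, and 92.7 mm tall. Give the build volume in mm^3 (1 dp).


V = 232.4 * 168.2 * 92.7 = 3623613.3 mm^3


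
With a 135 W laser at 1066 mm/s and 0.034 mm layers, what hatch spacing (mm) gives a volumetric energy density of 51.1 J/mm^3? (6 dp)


h = 135 / (51.1*1066*0.034) = 0.072891 mm


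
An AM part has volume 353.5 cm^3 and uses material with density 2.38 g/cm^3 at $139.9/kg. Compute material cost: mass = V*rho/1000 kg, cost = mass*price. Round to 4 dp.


Mass = 353.5*2.38/1000 = 0.84133 kg
Cost = 0.84133 * 139.9 = 117.7021 $


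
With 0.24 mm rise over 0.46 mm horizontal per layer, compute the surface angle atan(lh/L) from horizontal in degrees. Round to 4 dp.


angle = atan(0.24/0.46) = 27.5528 degrees


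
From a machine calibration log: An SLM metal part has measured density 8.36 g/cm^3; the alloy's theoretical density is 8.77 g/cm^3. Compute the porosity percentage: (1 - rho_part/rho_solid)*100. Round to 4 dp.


Porosity = (1-8.36/8.77)*100 = 4.675 %


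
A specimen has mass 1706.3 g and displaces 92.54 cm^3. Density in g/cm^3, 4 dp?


rho = 1706.3 / 92.54 = 18.4385 g/cm^3


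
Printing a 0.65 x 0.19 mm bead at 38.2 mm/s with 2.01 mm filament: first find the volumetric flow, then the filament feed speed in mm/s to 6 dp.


Q = 0.65 * 0.19 * 38.2 = 4.7177 mm^3/s
A_fil = pi*(2.01/2)^2 = 3.17308712 mm^2
v_feed = 4.7177 / 3.17308712 = 1.486786 mm/s


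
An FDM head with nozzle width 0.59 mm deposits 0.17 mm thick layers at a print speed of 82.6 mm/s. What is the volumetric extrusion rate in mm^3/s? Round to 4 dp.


Rate = 0.59 * 0.17 * 82.6 = 8.2848 mm^3/s


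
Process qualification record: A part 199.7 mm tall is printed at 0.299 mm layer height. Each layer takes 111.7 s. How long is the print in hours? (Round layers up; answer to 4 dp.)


Layers = ceil(199.7/0.299) = 668
t = 668 * 111.7 / 3600 = 20.7266 hrs


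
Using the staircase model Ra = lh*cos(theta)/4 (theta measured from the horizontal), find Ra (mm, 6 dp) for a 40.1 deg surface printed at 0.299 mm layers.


Ra = 0.299 * cos(40.1) / 4 = 0.057178 mm


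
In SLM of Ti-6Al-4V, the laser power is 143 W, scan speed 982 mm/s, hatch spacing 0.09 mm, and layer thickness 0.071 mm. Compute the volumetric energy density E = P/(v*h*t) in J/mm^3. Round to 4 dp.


E = 143 / (982*0.09*0.071) = 22.7889 J/mm^3


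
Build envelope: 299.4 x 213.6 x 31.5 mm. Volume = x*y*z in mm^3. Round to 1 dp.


V = 299.4 * 213.6 * 31.5 = 2014483.0 mm^3


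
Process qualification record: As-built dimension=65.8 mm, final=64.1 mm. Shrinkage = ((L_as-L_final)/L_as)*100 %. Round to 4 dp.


Shrinkage = ((65.8-64.1)/65.8)*100 = 2.5836 %


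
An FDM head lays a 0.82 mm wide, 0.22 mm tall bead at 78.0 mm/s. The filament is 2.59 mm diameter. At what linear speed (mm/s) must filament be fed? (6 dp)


Q = 0.82 * 0.22 * 78.0 = 14.0712 mm^3/s
A_fil = pi*(2.59/2)^2 = 5.26852942 mm^2
v_feed = 14.0712 / 5.26852942 = 2.670802 mm/s


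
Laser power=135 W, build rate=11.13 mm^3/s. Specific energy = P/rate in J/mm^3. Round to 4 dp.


SE = 135 / 11.13 = 12.1294 J/mm^3


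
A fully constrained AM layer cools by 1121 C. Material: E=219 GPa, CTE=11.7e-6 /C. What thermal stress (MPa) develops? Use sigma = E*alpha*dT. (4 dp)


sigma = 219*1000 * 11.7e-6 * 1121 = 2872.3383 MPa


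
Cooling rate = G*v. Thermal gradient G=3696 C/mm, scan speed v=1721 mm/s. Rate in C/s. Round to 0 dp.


CR = 3696 * 1721 = 6360816 C/s


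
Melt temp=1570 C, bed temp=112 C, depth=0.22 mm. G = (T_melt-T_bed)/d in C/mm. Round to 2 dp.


G = (1570-112)/0.22 = 6627.27 C/mm


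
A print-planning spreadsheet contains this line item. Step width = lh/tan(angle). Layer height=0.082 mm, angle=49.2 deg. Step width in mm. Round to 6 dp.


step = 0.082 / tan(49.2) = 0.070781 mm


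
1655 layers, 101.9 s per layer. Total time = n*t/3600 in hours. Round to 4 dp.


t = 1655 * 101.9 / 3600 = 46.8457 hrs


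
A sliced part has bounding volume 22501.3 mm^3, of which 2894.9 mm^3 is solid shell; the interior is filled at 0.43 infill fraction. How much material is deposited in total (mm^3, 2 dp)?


V_infill = (22501.3 - 2894.9) * 0.43 = 8430.75
V_total = 2894.9 + 8430.75 = 11325.65 mm^3


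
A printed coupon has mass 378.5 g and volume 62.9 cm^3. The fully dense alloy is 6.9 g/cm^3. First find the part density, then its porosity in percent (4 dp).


rho_part = 378.5 / 62.9 = 6.01748808 g/cm^3
Porosity = (1 - 6.01748808/6.9)*100 = 12.79 %


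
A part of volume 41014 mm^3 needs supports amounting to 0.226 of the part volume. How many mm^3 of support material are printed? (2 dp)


V_support = 41014 * 0.226 = 9269.16 mm^3


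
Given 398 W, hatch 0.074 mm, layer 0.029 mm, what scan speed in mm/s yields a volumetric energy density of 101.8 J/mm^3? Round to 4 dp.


v = 398 / (101.8*0.074*0.029) = 1821.8205 mm/s


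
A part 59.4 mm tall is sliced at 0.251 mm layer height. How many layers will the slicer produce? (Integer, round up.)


Layers = ceil(59.4/0.251) = 237


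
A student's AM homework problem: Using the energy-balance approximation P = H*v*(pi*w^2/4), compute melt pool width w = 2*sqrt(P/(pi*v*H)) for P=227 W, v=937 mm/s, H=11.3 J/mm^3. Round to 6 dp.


w = 2*sqrt(227/(pi*937*11.3)) = 0.165219 mm


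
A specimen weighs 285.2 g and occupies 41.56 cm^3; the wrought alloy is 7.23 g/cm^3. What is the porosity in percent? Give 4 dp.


rho_part = 285.2 / 41.56 = 6.86236766 g/cm^3
Porosity = (1 - 6.86236766/7.23)*100 = 5.0848 %


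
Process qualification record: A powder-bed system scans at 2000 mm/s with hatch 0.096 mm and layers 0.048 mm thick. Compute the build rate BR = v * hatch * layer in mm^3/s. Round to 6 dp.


Rate = 2000 * 0.096 * 0.048 = 9.216 mm^3/s


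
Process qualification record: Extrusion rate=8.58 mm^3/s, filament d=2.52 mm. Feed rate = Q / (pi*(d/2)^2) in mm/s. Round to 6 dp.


A = pi*(2.52/2)^2 = 4.987592
v = 8.58 / 4.987592 = 1.720269 mm/s


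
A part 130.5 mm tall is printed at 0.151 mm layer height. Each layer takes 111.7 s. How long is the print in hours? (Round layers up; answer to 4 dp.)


Layers = ceil(130.5/0.151) = 865
t = 865 * 111.7 / 3600 = 26.839 hrs


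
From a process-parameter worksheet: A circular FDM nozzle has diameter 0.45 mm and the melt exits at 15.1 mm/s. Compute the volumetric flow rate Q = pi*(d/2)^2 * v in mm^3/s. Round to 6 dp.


A = pi*(0.45/2)^2 = 0.15904313 mm^2
Q = 0.15904313 * 15.1 = 2.401551 mm^3/s


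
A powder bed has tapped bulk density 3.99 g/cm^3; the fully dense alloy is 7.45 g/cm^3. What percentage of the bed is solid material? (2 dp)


Packing = (3.99/7.45)*100 = 53.56 %


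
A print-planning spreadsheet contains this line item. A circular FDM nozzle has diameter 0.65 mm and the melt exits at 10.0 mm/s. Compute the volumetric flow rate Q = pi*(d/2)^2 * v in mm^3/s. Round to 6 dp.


A = pi*(0.65/2)^2 = 0.33183072 mm^2
Q = 0.33183072 * 10.0 = 3.318307 mm^3/s


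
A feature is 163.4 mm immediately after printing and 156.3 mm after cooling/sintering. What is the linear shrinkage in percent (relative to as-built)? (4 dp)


Shrinkage = ((163.4-156.3)/163.4)*100 = 4.3452 %


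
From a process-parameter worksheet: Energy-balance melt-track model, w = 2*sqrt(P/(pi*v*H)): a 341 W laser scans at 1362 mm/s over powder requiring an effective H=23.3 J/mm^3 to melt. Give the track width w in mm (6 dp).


w = 2*sqrt(341/(pi*1362*23.3)) = 0.116968 mm


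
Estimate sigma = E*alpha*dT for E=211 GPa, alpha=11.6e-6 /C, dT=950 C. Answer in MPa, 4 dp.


sigma = 211*1000 * 11.6e-6 * 950 = 2325.22 MPa


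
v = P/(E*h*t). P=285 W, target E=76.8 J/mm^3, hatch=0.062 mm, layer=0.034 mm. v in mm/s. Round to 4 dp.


v = 285 / (76.8*0.062*0.034) = 1760.4068 mm/s


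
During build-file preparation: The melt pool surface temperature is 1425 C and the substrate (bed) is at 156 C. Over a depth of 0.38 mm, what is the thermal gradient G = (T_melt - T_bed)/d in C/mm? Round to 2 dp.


G = (1425-156)/0.38 = 3339.47 C/mm


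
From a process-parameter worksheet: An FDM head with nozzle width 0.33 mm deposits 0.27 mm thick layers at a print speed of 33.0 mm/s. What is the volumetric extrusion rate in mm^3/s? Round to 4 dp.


Rate = 0.33 * 0.27 * 33.0 = 2.9403 mm^3/s


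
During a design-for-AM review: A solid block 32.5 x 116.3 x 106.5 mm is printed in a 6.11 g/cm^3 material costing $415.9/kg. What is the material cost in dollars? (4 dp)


V = 32.5 * 116.3 * 106.5 = 402543.375 mm^3 = 402.543375 cm^3
Mass = 402.543375 * 6.11 / 1000 = 2.45954002 kg
Cost = 2.45954002 * 415.9 = 1022.9227 $


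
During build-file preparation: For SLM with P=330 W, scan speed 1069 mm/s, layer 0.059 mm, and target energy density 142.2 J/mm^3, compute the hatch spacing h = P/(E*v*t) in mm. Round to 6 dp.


h = 330 / (142.2*1069*0.059) = 0.036795 mm


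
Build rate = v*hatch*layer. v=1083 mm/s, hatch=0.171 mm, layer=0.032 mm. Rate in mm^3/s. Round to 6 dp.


Rate = 1083 * 0.171 * 0.032 = 5.926176 mm^3/s


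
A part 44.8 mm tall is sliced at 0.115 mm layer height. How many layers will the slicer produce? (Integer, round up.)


Layers = ceil(44.8/0.115) = 390


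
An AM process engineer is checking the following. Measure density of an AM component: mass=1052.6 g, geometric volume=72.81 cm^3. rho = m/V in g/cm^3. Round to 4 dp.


rho = 1052.6 / 72.81 = 14.4568 g/cm^3


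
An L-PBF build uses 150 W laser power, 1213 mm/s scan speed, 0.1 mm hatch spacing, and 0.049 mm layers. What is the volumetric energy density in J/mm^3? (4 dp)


E = 150 / (1213*0.1*0.049) = 25.2368 J/mm^3


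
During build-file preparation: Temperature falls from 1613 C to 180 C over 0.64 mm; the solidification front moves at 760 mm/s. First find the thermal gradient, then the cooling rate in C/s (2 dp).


G = (1613-180)/0.64 = 2239.0625 C/mm
CR = 2239.0625 * 760 = 1701687.5 C/s


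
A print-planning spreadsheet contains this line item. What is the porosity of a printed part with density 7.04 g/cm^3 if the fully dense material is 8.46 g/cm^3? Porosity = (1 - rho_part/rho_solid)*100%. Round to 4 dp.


Porosity = (1-7.04/8.46)*100 = 16.7849 %


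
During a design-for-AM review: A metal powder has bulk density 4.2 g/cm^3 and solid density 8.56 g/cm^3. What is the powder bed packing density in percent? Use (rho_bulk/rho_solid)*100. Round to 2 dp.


Packing = (4.2/8.56)*100 = 49.07 %


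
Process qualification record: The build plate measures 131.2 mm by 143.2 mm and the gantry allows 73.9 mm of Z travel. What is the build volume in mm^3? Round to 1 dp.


V = 131.2 * 143.2 * 73.9 = 1388421.4 mm^3


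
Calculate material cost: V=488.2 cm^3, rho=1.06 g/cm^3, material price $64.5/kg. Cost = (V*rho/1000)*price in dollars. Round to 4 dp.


Mass = 488.2*1.06/1000 = 0.517492 kg
Cost = 0.517492 * 64.5 = 33.3782 $


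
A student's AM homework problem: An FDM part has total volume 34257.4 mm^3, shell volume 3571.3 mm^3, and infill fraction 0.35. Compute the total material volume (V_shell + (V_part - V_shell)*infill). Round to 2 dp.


V_infill = (34257.4 - 3571.3) * 0.35 = 10740.14
V_total = 3571.3 + 10740.14 = 14311.44 mm^3


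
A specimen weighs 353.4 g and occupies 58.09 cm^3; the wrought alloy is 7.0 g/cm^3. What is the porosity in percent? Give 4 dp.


rho_part = 353.4 / 58.09 = 6.08366328 g/cm^3
Porosity = (1 - 6.08366328/7.0)*100 = 13.0905 %


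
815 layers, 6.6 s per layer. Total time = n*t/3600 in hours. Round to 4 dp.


t = 815 * 6.6 / 3600 = 1.4942 hrs


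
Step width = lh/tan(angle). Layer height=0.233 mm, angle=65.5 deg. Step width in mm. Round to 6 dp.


step = 0.233 / tan(65.5) = 0.106184 mm


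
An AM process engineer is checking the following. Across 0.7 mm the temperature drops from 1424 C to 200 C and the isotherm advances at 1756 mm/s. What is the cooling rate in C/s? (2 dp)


G = (1424-200)/0.7 = 1748.57142857 C/mm
CR = 1748.57142857 * 1756 = 3070491.43 C/s


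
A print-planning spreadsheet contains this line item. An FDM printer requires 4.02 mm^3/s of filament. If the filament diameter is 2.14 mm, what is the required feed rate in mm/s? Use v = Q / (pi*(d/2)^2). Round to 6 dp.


A = pi*(2.14/2)^2 = 3.596809
v = 4.02 / 3.596809 = 1.117657 mm/s


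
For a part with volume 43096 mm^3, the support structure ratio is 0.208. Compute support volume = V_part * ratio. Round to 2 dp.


V_support = 43096 * 0.208 = 8963.97 mm^3


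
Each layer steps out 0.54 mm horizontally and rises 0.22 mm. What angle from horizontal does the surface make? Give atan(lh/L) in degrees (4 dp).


angle = atan(0.22/0.54) = 22.1663 degrees


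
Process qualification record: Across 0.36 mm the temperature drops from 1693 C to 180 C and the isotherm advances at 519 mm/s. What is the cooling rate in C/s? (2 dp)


G = (1693-180)/0.36 = 4202.77777778 C/mm
CR = 4202.77777778 * 519 = 2181241.67 C/s


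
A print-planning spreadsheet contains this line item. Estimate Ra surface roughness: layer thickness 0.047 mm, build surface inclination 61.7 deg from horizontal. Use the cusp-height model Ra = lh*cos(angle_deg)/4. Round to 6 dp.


Ra = 0.047 * cos(61.7) / 4 = 0.005571 mm


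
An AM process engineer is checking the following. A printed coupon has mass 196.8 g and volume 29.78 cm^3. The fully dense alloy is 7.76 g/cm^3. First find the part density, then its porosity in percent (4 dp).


rho_part = 196.8 / 29.78 = 6.60846206 g/cm^3
Porosity = (1 - 6.60846206/7.76)*100 = 14.8394 %


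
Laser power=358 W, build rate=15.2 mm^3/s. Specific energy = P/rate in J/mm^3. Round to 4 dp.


SE = 358 / 15.2 = 23.5526 J/mm^3


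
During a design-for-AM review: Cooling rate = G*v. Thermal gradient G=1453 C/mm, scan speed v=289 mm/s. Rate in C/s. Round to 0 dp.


CR = 1453 * 289 = 419917 C/s


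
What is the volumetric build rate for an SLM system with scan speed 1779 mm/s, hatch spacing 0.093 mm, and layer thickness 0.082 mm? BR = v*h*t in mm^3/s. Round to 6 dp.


Rate = 1779 * 0.093 * 0.082 = 13.566654 mm^3/s


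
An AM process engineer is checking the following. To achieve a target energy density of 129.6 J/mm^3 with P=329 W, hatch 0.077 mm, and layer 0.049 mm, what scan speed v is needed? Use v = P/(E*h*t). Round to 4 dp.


v = 329 / (129.6*0.077*0.049) = 672.8281 mm/s


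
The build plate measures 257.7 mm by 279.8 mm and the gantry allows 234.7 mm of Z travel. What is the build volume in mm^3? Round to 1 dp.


V = 257.7 * 279.8 * 234.7 = 16922916.8 mm^3


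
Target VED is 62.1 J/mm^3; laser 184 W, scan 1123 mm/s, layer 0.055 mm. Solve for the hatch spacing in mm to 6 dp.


h = 184 / (62.1*1123*0.055) = 0.047972 mm


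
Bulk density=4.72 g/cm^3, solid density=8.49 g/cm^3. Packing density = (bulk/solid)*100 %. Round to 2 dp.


Packing = (4.72/8.49)*100 = 55.59 %


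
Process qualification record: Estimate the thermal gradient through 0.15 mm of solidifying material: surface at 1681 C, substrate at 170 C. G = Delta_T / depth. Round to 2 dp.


G = (1681-170)/0.15 = 10073.33 C/mm


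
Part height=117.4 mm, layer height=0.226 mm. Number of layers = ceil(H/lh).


Layers = ceil(117.4/0.226) = 520


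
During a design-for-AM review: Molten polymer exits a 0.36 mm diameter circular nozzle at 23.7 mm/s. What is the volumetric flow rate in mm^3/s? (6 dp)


A = pi*(0.36/2)^2 = 0.1017876 mm^2
Q = 0.1017876 * 23.7 = 2.412366 mm^3/s


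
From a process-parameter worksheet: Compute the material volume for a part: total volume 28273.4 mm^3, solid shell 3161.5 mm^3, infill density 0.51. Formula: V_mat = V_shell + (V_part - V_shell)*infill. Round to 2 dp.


V_infill = (28273.4 - 3161.5) * 0.51 = 12807.07
V_total = 3161.5 + 12807.07 = 15968.57 mm^3


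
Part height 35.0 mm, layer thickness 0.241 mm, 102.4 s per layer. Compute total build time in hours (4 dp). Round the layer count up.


Layers = ceil(35.0/0.241) = 146
t = 146 * 102.4 / 3600 = 4.1529 hrs


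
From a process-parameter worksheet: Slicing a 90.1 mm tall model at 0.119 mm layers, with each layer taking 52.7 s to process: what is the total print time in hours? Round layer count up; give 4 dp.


Layers = ceil(90.1/0.119) = 758
t = 758 * 52.7 / 3600 = 11.0963 hrs


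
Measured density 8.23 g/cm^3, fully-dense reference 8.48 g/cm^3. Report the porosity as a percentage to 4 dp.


Porosity = (1-8.23/8.48)*100 = 2.9481 %


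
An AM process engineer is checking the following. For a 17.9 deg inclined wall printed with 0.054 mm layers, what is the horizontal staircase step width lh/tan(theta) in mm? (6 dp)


step = 0.054 / tan(17.9) = 0.167187 mm


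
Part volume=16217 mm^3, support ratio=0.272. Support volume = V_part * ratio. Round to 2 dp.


V_support = 16217 * 0.272 = 4411.02 mm^3


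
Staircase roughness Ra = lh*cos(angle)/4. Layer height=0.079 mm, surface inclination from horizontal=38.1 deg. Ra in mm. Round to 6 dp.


Ra = 0.079 * cos(38.1) / 4 = 0.015542 mm


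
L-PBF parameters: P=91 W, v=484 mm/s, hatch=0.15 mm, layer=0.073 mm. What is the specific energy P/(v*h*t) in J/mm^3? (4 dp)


Build rate = 484 * 0.15 * 0.073 = 5.2998 mm^3/s
SE = 91 / 5.2998 = 17.1705 J/mm^3


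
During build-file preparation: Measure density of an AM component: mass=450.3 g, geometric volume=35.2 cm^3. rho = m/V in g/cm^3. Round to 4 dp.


rho = 450.3 / 35.2 = 12.7926 g/cm^3


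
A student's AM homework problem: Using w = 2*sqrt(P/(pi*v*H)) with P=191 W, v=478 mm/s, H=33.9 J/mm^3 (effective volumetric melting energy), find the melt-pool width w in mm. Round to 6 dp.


w = 2*sqrt(191/(pi*478*33.9)) = 0.122506 mm


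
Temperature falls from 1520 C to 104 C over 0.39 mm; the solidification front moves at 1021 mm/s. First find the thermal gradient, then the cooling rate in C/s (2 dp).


G = (1520-104)/0.39 = 3630.76923077 C/mm
CR = 3630.76923077 * 1021 = 3707015.38 C/s


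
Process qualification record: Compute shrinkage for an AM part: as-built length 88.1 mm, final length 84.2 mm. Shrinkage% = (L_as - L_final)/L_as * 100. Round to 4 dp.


Shrinkage = ((88.1-84.2)/88.1)*100 = 4.4268 %


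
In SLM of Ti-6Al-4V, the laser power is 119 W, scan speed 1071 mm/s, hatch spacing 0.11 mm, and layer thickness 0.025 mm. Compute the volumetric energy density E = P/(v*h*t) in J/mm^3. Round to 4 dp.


E = 119 / (1071*0.11*0.025) = 40.404 J/mm^3


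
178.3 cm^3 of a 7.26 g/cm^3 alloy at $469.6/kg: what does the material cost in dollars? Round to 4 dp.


Mass = 178.3*7.26/1000 = 1.294458 kg
Cost = 1.294458 * 469.6 = 607.8775 $


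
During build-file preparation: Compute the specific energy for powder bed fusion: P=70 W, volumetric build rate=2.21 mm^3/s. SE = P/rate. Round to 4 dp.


SE = 70 / 2.21 = 31.6742 J/mm^3


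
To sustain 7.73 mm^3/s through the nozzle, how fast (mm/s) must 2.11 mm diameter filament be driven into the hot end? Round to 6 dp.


A = pi*(2.11/2)^2 = 3.496671
v = 7.73 / 3.496671 = 2.210674 mm/s


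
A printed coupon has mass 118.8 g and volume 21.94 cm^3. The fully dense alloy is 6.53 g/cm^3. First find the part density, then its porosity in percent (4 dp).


rho_part = 118.8 / 21.94 = 5.41476755 g/cm^3
Porosity = (1 - 5.41476755/6.53)*100 = 17.0786 %


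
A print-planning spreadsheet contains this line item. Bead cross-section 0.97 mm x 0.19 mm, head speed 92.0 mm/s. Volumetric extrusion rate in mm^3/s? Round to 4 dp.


Rate = 0.97 * 0.19 * 92.0 = 16.9556 mm^3/s


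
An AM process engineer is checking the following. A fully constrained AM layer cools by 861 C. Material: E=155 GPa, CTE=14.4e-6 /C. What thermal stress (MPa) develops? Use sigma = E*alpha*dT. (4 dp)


sigma = 155*1000 * 14.4e-6 * 861 = 1921.752 MPa


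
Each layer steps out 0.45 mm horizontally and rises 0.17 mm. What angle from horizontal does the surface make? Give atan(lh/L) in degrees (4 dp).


angle = atan(0.17/0.45) = 20.6955 degrees


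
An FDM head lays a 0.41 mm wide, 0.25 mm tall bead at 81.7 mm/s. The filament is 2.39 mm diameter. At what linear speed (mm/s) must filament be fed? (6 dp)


Q = 0.41 * 0.25 * 81.7 = 8.37425 mm^3/s
A_fil = pi*(2.39/2)^2 = 4.48627285 mm^2
v_feed = 8.37425 / 4.48627285 = 1.866639 mm/s


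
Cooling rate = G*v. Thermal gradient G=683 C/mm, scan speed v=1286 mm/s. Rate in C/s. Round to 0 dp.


CR = 683 * 1286 = 878338 C/s


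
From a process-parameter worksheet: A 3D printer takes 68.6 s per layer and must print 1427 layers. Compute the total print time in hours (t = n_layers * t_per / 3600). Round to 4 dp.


t = 1427 * 68.6 / 3600 = 27.1923 hrs


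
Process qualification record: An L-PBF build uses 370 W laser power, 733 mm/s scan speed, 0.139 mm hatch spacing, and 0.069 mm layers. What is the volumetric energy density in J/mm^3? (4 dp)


E = 370 / (733*0.139*0.069) = 52.6301 J/mm^3


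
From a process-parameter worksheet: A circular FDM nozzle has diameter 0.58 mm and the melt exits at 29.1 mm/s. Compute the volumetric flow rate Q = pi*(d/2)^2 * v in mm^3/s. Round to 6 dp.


A = pi*(0.58/2)^2 = 0.26420794 mm^2
Q = 0.26420794 * 29.1 = 7.688451 mm^3/s


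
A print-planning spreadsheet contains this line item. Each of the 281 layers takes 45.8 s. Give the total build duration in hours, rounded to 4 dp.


t = 281 * 45.8 / 3600 = 3.5749 hrs


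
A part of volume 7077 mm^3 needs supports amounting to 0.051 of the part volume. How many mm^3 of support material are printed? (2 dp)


V_support = 7077 * 0.051 = 360.93 mm^3


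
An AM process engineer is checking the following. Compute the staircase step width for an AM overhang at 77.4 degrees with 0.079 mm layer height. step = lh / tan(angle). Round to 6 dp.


step = 0.079 / tan(77.4) = 0.017659 mm


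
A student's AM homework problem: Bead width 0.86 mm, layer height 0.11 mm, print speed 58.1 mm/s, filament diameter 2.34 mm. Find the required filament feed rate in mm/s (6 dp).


Q = 0.86 * 0.11 * 58.1 = 5.49626 mm^3/s
A_fil = pi*(2.34/2)^2 = 4.30052618 mm^2
v_feed = 5.49626 / 4.30052618 = 1.278044 mm/s


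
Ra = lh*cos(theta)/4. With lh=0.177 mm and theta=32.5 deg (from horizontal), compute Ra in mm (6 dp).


Ra = 0.177 * cos(32.5) / 4 = 0.03732 mm


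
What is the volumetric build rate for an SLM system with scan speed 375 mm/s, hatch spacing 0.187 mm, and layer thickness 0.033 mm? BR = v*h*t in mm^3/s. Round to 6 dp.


Rate = 375 * 0.187 * 0.033 = 2.314125 mm^3/s


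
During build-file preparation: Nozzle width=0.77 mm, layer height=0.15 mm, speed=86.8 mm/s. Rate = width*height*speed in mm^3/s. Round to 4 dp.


Rate = 0.77 * 0.15 * 86.8 = 10.0254 mm^3/s


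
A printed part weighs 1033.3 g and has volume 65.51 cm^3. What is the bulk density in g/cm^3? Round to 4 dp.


rho = 1033.3 / 65.51 = 15.7732 g/cm^3


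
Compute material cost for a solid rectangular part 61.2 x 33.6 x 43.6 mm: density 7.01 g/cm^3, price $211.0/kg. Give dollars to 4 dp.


V = 61.2 * 33.6 * 43.6 = 89655.552 mm^3 = 89.655552 cm^3
Mass = 89.655552 * 7.01 / 1000 = 0.62848542 kg
Cost = 0.62848542 * 211.0 = 132.6104 $


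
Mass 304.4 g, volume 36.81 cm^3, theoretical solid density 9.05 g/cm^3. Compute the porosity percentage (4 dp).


rho_part = 304.4 / 36.81 = 8.26949199 g/cm^3
Porosity = (1 - 8.26949199/9.05)*100 = 8.6244 %


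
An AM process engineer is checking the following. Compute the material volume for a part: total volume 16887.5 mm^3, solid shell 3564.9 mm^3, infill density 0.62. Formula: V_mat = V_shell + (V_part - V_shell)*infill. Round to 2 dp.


V_infill = (16887.5 - 3564.9) * 0.62 = 8260.01
V_total = 3564.9 + 8260.01 = 11824.91 mm^3


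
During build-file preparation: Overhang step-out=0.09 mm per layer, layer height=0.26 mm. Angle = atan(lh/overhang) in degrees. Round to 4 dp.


angle = atan(0.26/0.09) = 70.9065 degrees


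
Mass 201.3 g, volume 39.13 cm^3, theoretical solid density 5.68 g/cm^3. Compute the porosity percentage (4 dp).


rho_part = 201.3 / 39.13 = 5.14439049 g/cm^3
Porosity = (1 - 5.14439049/5.68)*100 = 9.4297 %


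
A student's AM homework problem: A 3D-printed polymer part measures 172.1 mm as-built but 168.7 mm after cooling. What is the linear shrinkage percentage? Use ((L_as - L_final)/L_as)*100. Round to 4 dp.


Shrinkage = ((172.1-168.7)/172.1)*100 = 1.9756 %


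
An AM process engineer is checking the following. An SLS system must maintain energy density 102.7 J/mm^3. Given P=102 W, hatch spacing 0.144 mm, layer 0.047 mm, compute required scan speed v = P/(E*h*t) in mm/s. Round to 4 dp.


v = 102 / (102.7*0.144*0.047) = 146.747 mm/s


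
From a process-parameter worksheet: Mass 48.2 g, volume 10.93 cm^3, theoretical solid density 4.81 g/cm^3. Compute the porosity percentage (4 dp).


rho_part = 48.2 / 10.93 = 4.40988106 g/cm^3
Porosity = (1 - 4.40988106/4.81)*100 = 8.3185 %


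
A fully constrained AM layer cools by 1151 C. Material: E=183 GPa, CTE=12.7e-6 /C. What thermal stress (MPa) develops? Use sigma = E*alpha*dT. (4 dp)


sigma = 183*1000 * 12.7e-6 * 1151 = 2675.0391 MPa


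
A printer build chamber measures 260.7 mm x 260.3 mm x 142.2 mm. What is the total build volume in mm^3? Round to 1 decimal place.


V = 260.7 * 260.3 * 142.2 = 9649721.9 mm^3


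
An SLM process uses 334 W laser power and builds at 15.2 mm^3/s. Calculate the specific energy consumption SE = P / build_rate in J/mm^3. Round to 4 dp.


SE = 334 / 15.2 = 21.9737 J/mm^3


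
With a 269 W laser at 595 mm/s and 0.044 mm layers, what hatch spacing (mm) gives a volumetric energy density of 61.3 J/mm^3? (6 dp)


h = 269 / (61.3*595*0.044) = 0.167619 mm


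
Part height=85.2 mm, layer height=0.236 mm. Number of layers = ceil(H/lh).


Layers = ceil(85.2/0.236) = 362


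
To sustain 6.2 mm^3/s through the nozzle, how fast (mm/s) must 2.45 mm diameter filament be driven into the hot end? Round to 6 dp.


A = pi*(2.45/2)^2 = 4.714352
v = 6.2 / 4.714352 = 1.315133 mm/s


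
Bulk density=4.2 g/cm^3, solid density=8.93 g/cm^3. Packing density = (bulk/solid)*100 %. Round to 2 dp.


Packing = (4.2/8.93)*100 = 47.03 %


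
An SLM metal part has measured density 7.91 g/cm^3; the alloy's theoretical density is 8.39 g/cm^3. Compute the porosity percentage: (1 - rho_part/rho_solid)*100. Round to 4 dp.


Porosity = (1-7.91/8.39)*100 = 5.7211 %


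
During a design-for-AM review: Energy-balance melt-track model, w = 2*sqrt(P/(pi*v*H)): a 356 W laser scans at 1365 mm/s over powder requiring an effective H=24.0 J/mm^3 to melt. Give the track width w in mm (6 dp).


w = 2*sqrt(356/(pi*1365*24.0)) = 0.117627 mm


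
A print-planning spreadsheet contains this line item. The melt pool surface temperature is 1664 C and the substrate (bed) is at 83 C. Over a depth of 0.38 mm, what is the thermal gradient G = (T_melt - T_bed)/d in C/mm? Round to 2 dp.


G = (1664-83)/0.38 = 4160.53 C/mm


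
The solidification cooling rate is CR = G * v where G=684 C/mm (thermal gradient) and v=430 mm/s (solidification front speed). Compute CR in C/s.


CR = 684 * 430 = 294120 C/s


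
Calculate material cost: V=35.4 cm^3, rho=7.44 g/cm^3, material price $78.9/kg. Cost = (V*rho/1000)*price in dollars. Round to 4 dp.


Mass = 35.4*7.44/1000 = 0.263376 kg
Cost = 0.263376 * 78.9 = 20.7804 $


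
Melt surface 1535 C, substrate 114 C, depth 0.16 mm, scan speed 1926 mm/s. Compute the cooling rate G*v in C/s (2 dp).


G = (1535-114)/0.16 = 8881.25 C/mm
CR = 8881.25 * 1926 = 17105287.5 C/s


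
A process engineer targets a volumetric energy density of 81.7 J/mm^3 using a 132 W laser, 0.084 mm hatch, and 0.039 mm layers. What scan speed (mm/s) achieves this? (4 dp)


v = 132 / (81.7*0.084*0.039) = 493.1829 mm/s


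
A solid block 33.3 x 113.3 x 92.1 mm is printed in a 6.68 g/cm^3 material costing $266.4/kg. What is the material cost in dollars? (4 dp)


V = 33.3 * 113.3 * 92.1 = 347483.169 mm^3 = 347.483169 cm^3
Mass = 347.483169 * 6.68 / 1000 = 2.32118757 kg
Cost = 2.32118757 * 266.4 = 618.3644 $


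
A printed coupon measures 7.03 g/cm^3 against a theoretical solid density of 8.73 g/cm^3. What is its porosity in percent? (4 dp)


Porosity = (1-7.03/8.73)*100 = 19.4731 %


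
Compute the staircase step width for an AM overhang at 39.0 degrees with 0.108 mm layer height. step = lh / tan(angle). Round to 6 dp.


step = 0.108 / tan(39.0) = 0.133369 mm


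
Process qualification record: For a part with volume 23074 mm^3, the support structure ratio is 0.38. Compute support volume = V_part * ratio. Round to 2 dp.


V_support = 23074 * 0.38 = 8768.12 mm^3


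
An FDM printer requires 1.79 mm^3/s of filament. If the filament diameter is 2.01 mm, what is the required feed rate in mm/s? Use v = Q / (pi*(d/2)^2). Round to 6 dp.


A = pi*(2.01/2)^2 = 3.173087
v = 1.79 / 3.173087 = 0.564119 mm/s


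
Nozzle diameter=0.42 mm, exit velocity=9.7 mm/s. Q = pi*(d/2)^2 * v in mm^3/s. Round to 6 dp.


A = pi*(0.42/2)^2 = 0.13854424 mm^2
Q = 0.13854424 * 9.7 = 1.343879 mm^3/s


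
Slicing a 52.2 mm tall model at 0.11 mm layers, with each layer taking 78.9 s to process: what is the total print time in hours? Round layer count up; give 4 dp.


Layers = ceil(52.2/0.11) = 475
t = 475 * 78.9 / 3600 = 10.4104 hrs


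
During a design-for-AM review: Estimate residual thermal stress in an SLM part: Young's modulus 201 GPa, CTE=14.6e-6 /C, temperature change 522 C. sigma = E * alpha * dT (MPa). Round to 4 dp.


sigma = 201*1000 * 14.6e-6 * 522 = 1531.8612 MPa


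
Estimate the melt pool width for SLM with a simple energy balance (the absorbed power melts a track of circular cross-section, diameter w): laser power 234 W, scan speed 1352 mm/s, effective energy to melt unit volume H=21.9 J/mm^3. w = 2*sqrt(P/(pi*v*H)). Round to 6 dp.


w = 2*sqrt(234/(pi*1352*21.9)) = 0.100312 mm


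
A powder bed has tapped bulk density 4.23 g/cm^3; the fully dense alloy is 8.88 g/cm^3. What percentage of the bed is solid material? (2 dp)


Packing = (4.23/8.88)*100 = 47.64 %


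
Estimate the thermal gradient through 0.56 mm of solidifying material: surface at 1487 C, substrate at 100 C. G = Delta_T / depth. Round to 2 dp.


G = (1487-100)/0.56 = 2476.79 C/mm


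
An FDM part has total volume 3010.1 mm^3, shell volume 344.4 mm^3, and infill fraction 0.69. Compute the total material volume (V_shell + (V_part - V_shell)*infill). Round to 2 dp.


V_infill = (3010.1 - 344.4) * 0.69 = 1839.33
V_total = 344.4 + 1839.33 = 2183.73 mm^3


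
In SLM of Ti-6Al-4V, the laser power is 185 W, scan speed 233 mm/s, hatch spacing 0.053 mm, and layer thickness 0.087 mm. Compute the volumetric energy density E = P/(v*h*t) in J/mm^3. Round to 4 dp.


E = 185 / (233*0.053*0.087) = 172.1951 J/mm^3


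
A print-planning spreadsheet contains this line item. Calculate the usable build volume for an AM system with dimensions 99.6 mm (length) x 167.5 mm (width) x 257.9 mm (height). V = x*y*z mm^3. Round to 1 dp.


V = 99.6 * 167.5 * 257.9 = 4302545.7 mm^3


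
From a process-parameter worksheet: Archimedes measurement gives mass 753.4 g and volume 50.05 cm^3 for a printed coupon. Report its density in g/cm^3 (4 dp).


rho = 753.4 / 50.05 = 15.0529 g/cm^3


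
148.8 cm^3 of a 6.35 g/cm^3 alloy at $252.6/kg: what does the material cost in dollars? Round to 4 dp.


Mass = 148.8*6.35/1000 = 0.94488 kg
Cost = 0.94488 * 252.6 = 238.6767 $
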